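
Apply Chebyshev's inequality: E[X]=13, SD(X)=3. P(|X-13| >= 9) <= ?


k = 9/3 = 3
Chebyshev: P(|X-mu| >= k*sigma) <= 1/k^2 = 1/3^2 = 1/9

1/9


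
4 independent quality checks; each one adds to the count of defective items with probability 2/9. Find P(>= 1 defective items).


P(at least one) = 1 - P(none)
P(none) = (1 - 2/9)^4 = (7/9)^4 = 2401/6561
P(at least one) = 1 - 2401/6561 = 4160/6561

4160/6561


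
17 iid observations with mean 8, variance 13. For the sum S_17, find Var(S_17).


By independence, Var(S_n) = n*Var(X_1) = 17*13 = 221

221


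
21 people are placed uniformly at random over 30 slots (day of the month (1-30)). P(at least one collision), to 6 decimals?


P(all different) = prod((30-i)/30 for i=0..20) = 0.000070
P(at least one match) = 1 - 0.000070 = 0.999930

0.999930


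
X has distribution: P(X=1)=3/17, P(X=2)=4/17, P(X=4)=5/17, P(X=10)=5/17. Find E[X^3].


E[X^3] = sum(g(x)*P(x))
= 1*3/17 + 8*4/17 + 64*5/17 + 1000*5/17
= 315

315


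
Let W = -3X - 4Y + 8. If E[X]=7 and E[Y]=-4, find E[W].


E[-3X - 4Y + 8] = -3*E[X] - 4*E[Y] + 8
= (-3)*(7) + (-4)*(-4) + (8)
= -21 + 16 + 8 = 3

3


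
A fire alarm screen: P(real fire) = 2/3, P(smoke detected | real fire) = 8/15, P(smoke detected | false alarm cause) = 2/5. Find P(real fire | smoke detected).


P(A) = P(A|B)P(B) + P(A|B')P(B') = 8/15*2/3 + 2/5*1/3 = 22/45
P(B|A) = P(A|B)P(B)/P(A) = (16/45)/(22/45) = 8/11

8/11


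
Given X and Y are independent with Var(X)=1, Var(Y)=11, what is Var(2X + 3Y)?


Independence => Cov(X,Y)=0
Var(2X + 3Y) = 2^2*Var(X) + 3^2*Var(Y)
= 4*1 + 9*11 = 103

103


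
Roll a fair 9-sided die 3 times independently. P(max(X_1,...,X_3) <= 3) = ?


P(max <= 3) = P(all X_i <= 3) = (P(X_1 <= 3))^3
= (3/9)^3 = (1/3)^3 = 1/27

1/27


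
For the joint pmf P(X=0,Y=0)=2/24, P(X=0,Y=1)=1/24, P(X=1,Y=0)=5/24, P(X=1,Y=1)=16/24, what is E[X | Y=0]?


P(Y=0) = 7/24
E[X|Y=0] = (0*2 + 1*5)/7 = 5/7

5/7


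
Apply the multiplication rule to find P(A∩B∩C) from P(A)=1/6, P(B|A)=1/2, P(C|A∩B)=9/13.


P(A∩B∩C) = P(A) * P(B|A) * P(C|A∩B)
= 1/6 * 1/2 * 9/13
= 1/12 * 9/13 = 3/52

3/52


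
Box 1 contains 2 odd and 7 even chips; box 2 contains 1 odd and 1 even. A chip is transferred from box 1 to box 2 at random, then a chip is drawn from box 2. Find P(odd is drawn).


P(transfer odd) = 2/9; P(transfer even) = 7/9
If odd transferred: Urn II has 2 odd of 3, so P(odd|odd moved) = 2/3
If even transferred: Urn II has 1 odd of 3, so P(odd|even moved) = 1/3
By total probability: P(odd) = 2/9*2/3 + 7/9*1/3 = 11/27

11/27


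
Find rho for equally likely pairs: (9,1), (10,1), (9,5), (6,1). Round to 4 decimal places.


Cov(X,Y) = 0.5000, Var(X) = 2.2500, Var(Y) = 3.0000
rho = Cov/(sqrt(VarX)*sqrt(VarY)) = 0.1925

0.1925


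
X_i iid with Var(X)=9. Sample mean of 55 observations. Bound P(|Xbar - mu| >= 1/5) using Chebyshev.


Var(Xbar) = Var(X)/n = 9/55
Chebyshev: P(|Xbar-mu| >= 1/5) <= Var(Xbar)/(1/5)^2 = (9/55)/(1/25) = 45/11
Bound exceeds 1, so trivial bound: 1

1


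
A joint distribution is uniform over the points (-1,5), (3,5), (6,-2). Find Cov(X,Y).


E[X]=8/3, E[Y]=8/3, E[XY]=-2/3
Cov(X,Y) = E[XY] - E[X]E[Y] = -2/3 - 8/3*8/3 = -70/9

-70/9


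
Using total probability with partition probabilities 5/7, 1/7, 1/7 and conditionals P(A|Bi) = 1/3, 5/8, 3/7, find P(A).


P(A) = P(A|B1)P(B1) + P(A|B2)P(B2) + P(A|B3)P(B3)
= 1/3*5/7 + 5/8*1/7 + 3/7*1/7
= 5/21 + 5/56 + 3/49 = 457/1176

457/1176


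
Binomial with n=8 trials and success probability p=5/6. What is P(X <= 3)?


P(X<=3) = P(X=0) + P(X=1) + P(X=2) + P(X=3)
= 1/1679616 + 5/209952 + 175/419904 + 875/209952
= 7741/1679616

7741/1679616


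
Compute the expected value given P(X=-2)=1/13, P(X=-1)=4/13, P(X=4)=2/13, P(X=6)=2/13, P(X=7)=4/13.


E[X] = sum(x * P(x))
= -2*1/13 - 1*4/13 + 4*2/13 + 6*2/13 + 7*4/13
= 42/13

42/13


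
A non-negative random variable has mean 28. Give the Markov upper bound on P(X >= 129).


Markov: P(X >= a) <= E[X]/a
P(X >= 129) <= 28/129

28/129


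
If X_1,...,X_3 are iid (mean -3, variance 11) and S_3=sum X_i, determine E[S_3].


E[S_n] = n*E[X_1] = 3*-3 = -9

-9


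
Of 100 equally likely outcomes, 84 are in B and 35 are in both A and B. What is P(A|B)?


P(A|B) = P(A∩B)/P(B) = (35/100)/(84/100) = 35/84 = 5/12

5/12


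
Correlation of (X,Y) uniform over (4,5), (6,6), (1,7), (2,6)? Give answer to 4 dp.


Cov(X,Y) = -0.7500, Var(X) = 3.6875, Var(Y) = 0.5000
rho = Cov/(sqrt(VarX)*sqrt(VarY)) = -0.5523

-0.5523


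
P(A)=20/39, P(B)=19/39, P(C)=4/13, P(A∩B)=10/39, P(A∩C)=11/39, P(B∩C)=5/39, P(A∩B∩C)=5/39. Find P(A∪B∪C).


P(A∪B∪C) = P(A)+P(B)+P(C) - P(AB)-P(AC)-P(BC) + P(ABC)
= 20/39+19/39+4/13 - 10/39-11/39-5/39 + 5/39
= 10/13

10/13


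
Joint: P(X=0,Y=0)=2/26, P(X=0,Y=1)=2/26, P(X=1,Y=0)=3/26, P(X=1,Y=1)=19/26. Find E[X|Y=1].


P(Y=1) = 21/26
E[X|Y=1] = (0*2 + 1*19)/21 = 19/21

19/21


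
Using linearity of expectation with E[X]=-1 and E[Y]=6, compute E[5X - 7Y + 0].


E[5X - 7Y + 0] = 5*E[X] - 7*E[Y] + 0
= (5)*(-1) + (-7)*(6) + (0)
= -5 - 42 + 0 = -47

-47


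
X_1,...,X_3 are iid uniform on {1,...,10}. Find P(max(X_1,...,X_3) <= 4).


P(max <= 4) = P(all X_i <= 4) = (P(X_1 <= 4))^3
= (4/10)^3 = (2/5)^3 = 8/125

8/125


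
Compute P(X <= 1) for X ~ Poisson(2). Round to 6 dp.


P(X<=1) = e^(-2)*2^0/0! + e^(-2)*2^1/1!
≈ 0.1353352832 + 0.2706705665
= 0.4060058497
≈ 0.406006

0.406006


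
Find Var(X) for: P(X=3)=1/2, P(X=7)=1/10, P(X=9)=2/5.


E[X] = 29/5, E[X^2] = 209/5
Var(X) = E[X^2] - (E[X])^2 = 209/5 - (29/5)^2 = 204/25

204/25


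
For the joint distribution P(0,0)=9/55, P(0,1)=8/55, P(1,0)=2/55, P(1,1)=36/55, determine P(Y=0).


P(Y=0) = P(0,0)+P(1,0) = 9/55 + 2/55 = 11/55 = 1/5

1/5


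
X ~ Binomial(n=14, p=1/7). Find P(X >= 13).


P(X>=13) = P(X=13) + P(X=14)
= 12/96889010407 + 1/678223072849
= 85/678223072849

85/678223072849


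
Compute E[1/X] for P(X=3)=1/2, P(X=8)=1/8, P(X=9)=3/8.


E[1/X] = sum(g(x)*P(x))
= 1/3*1/2 + 1/8*1/8 + 1/9*3/8
= 43/192

43/192


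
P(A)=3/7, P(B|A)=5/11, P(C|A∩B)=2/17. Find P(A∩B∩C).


P(A∩B∩C) = P(A) * P(B|A) * P(C|A∩B)
= 3/7 * 5/11 * 2/17
= 15/77 * 2/17 = 30/1309

30/1309


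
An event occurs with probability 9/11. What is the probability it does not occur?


P(A') = 1 - P(A) = 1 - 9/11 = 2/11

2/11


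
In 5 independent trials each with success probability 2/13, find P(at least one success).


P(at least one) = 1 - P(none)
P(none) = (1 - 2/13)^5 = (11/13)^5 = 161051/371293
P(at least one) = 1 - 161051/371293 = 210242/371293

210242/371293


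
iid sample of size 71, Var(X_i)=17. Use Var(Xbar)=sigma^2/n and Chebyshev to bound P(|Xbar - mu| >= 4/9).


Var(Xbar) = Var(X)/n = 17/71
Chebyshev: P(|Xbar-mu| >= 4/9) <= Var(Xbar)/(4/9)^2 = (17/71)/(16/81) = 1377/1136
Bound exceeds 1, so trivial bound: 1

1


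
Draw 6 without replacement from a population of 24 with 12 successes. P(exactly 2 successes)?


P(X=2) = C(12,2)*C(12,4) / C(24,6)
= 66*495 / 134596
= 32670/134596 = 1485/6118

1485/6118


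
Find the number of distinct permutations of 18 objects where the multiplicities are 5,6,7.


18! = 6402373705728000
Denominator: 5!=120 * 6!=720 * 7!=5040
Coefficient = 6402373705728000 / 435456000 = 14702688

14702688


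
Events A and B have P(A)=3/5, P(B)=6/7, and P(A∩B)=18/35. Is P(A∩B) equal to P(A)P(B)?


P(A)*P(B) = 3/5*6/7 = 18/35
P(A∩B) = 18/35, which equals P(A)P(B), so independent

Yes, A and B are independent


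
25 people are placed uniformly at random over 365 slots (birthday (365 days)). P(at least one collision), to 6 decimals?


P(all different) = prod((365-i)/365 for i=0..24) = 0.431300
P(at least one match) = 1 - 0.431300 = 0.568700

0.568700


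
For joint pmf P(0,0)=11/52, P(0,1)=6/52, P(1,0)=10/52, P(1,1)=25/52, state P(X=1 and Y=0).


Read from table: P(X=1, Y=0) = 10/52 = 5/26

5/26


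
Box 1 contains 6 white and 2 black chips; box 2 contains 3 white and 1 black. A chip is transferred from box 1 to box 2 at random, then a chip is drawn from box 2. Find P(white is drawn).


P(transfer white) = 6/8 = 3/4; P(transfer black) = 1/4
If white transferred: Urn II has 4 white of 5, so P(white|white moved) = 4/5
If black transferred: Urn II has 3 white of 5, so P(white|black moved) = 3/5
By total probability: P(white) = 3/4*4/5 + 1/4*3/5 = 3/4

3/4


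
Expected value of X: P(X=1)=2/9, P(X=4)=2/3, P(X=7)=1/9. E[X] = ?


E[X] = sum(x * P(x))
= 1*2/9 + 4*2/3 + 7*1/9
= 11/3

11/3


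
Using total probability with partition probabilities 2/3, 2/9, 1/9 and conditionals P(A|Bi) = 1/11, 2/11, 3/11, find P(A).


P(A) = P(A|B1)P(B1) + P(A|B2)P(B2) + P(A|B3)P(B3)
= 1/11*2/3 + 2/11*2/9 + 3/11*1/9
= 2/33 + 4/99 + 1/33 = 13/99

13/99


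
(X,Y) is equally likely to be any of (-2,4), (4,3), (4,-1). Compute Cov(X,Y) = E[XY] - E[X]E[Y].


E[X]=2, E[Y]=2, E[XY]=0
Cov(X,Y) = E[XY] - E[X]E[Y] = 0 - 2*2 = -4

-4


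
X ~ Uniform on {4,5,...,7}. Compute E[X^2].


E[X^2] = (1/4) * sum(x^2 for x=4..7)
= 126/4 = 63/2

63/2


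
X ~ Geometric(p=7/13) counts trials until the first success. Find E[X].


For geometric (trials until first success), E[X] = 1/p = 1/(7/13) = 13/7

13/7


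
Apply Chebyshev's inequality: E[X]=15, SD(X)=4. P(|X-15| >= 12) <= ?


k = 12/4 = 3
Chebyshev: P(|X-mu| >= k*sigma) <= 1/k^2 = 1/3^2 = 1/9

1/9


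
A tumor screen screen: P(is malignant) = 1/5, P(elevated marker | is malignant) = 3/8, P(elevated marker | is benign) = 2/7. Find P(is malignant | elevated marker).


P(A) = P(A|B)P(B) + P(A|B')P(B') = 3/8*1/5 + 2/7*4/5 = 17/56
P(B|A) = P(A|B)P(B)/P(A) = (3/40)/(17/56) = 21/85

21/85


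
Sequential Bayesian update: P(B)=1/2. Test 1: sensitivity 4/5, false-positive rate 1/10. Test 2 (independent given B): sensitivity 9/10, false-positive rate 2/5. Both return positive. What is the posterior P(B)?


After test 1: P(+) = 4/5*1/2 + 1/10*1/2 = 9/20
P(B|+) = (2/5)/(9/20) = 8/9
After test 2 (use post1 as new prior): P(+) = 9/10*8/9 + 2/5*1/9 = 38/45
P(B|+,+) = (4/5)/(38/45) = 18/19

18/19


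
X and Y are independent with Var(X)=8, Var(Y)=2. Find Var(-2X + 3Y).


Independence => Cov(X,Y)=0
Var(-2X + 3Y) = (-2)^2*Var(X) + 3^2*Var(Y)
= 4*8 + 9*2 = 50

50


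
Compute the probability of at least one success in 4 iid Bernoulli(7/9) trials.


P(at least one) = 1 - P(none)
P(none) = (1 - 7/9)^4 = (2/9)^4 = 16/6561
P(at least one) = 1 - 16/6561 = 6545/6561

6545/6561


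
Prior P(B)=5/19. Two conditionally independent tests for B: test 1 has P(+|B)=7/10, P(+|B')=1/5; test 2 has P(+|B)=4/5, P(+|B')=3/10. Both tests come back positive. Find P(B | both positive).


After test 1: P(+) = 7/10*5/19 + 1/5*14/19 = 63/190
P(B|+) = (7/38)/(63/190) = 5/9
After test 2 (use post1 as new prior): P(+) = 4/5*5/9 + 3/10*4/9 = 26/45
P(B|+,+) = (4/9)/(26/45) = 10/13

10/13


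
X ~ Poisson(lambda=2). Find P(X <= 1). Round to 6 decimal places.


P(X<=1) = e^(-2)*2^0/0! + e^(-2)*2^1/1!
≈ 0.1353352832 + 0.2706705665
= 0.4060058497
≈ 0.406006

0.406006


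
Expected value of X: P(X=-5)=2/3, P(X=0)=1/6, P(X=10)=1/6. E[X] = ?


E[X] = sum(x * P(x))
= -5*2/3 + 0*1/6 + 10*1/6
= -5/3

-5/3


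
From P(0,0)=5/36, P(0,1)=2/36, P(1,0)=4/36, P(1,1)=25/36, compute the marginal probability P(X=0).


P(X=0) = P(0,0)+P(0,1) = 5/36 + 2/36 = 7/36

7/36


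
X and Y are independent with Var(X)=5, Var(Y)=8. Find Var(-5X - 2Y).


Independence => Cov(X,Y)=0
Var(-5X - 2Y) = (-5)^2*Var(X) + (-2)^2*Var(Y)
= 25*5 + 4*8 = 157

157


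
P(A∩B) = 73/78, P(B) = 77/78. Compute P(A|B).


P(A|B) = P(A∩B)/P(B) = (73/78)/(77/78) = 73/77

73/77


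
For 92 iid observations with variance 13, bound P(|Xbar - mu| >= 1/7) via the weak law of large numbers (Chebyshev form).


Var(Xbar) = Var(X)/n = 13/92
Chebyshev: P(|Xbar-mu| >= 1/7) <= Var(Xbar)/(1/7)^2 = (13/92)/(1/49) = 637/92
Bound exceeds 1, so trivial bound: 1

1


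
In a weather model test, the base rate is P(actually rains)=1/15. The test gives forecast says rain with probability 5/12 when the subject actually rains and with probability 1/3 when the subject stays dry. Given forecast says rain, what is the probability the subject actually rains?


P(A) = P(A|B)P(B) + P(A|B')P(B') = 5/12*1/15 + 1/3*14/15 = 61/180
P(B|A) = P(A|B)P(B)/P(A) = (1/36)/(61/180) = 5/61

5/61


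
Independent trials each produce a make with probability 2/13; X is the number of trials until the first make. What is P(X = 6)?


P(X=6) = (1-p)^5 * p = (11/13)^5 * 2/13
= 161051/371293 * 2/13 = 322102/4826809

322102/4826809


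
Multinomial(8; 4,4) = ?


8! = 40320
Denominator: 4!=24 * 4!=24
Coefficient = 40320 / 576 = 70

70


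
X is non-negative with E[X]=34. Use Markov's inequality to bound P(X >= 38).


Markov: P(X >= a) <= E[X]/a
P(X >= 38) <= 34/38 = 17/19

17/19


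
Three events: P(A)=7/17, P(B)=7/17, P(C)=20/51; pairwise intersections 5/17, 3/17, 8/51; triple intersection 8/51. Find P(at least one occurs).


P(A∪B∪C) = P(A)+P(B)+P(C) - P(AB)-P(AC)-P(BC) + P(ABC)
= 7/17+7/17+20/51 - 5/17-3/17-8/51 + 8/51
= 38/51

38/51


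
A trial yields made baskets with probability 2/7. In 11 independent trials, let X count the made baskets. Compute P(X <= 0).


P(X<=0) = P(X=0)
= 48828125/1977326743
= 48828125/1977326743

48828125/1977326743


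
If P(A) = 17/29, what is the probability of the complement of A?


P(A') = 1 - P(A) = 1 - 17/29 = 12/29

12/29


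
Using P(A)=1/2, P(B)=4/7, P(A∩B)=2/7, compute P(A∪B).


P(A∪B) = P(A) + P(B) - P(A∩B)
= 1/2 + 4/7 - 2/7 = 11/14

11/14


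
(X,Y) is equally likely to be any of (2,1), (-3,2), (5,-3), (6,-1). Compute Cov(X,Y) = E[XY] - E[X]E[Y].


E[X]=5/2, E[Y]=-1/4, E[XY]=-25/4
Cov(X,Y) = E[XY] - E[X]E[Y] = -25/4 - 5/2*-1/4 = -45/8

-45/8


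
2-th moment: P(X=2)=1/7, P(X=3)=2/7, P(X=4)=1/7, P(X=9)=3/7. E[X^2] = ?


E[X^2] = sum(x^2 * P(x))
= 4*1/7 + 9*2/7 + 16*1/7 + 81*3/7
= 281/7

281/7


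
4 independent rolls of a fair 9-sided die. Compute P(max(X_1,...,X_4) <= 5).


P(max <= 5) = P(all X_i <= 5) = (P(X_1 <= 5))^4
= (5/9)^4 = 625/6561

625/6561


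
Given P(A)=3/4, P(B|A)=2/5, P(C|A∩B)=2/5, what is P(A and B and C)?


P(A∩B∩C) = P(A) * P(B|A) * P(C|A∩B)
= 3/4 * 2/5 * 2/5
= 3/10 * 2/5 = 3/25

3/25


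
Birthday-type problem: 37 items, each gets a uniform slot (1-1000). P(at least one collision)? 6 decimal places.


P(all different) = prod((1000-i)/1000 for i=0..36) = 0.509536
P(at least one match) = 1 - 0.509536 = 0.490464

0.490464


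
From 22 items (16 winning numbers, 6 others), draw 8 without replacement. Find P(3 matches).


P(X=3) = C(16,3)*C(6,5) / C(22,8)
= 560*6 / 319770
= 3360/319770 = 112/10659

112/10659


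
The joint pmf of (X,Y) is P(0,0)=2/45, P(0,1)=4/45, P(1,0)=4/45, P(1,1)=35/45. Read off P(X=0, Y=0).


Read from table: P(X=0, Y=0) = 2/45

2/45


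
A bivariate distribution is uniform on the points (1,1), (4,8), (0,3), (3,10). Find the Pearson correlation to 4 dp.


Cov(X,Y) = 4.7500, Var(X) = 2.5000, Var(Y) = 13.2500
rho = Cov/(sqrt(VarX)*sqrt(VarY)) = 0.8253

0.8253


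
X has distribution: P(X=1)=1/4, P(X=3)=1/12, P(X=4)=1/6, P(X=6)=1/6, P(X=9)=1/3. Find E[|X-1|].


E[|X-1|] = sum(g(x)*P(x))
= 0*1/4 + 2*1/12 + 3*1/6 + 5*1/6 + 8*1/3
= 25/6

25/6


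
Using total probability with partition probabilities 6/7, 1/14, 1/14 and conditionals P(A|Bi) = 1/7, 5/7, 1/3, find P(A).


P(A) = P(A|B1)P(B1) + P(A|B2)P(B2) + P(A|B3)P(B3)
= 1/7*6/7 + 5/7*1/14 + 1/3*1/14
= 6/49 + 5/98 + 1/42 = 29/147

29/147


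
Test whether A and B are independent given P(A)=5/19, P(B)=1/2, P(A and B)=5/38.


P(A)*P(B) = 5/19*1/2 = 5/38
P(A∩B) = 5/38, which equals P(A)P(B), so independent

Yes, A and B are independent


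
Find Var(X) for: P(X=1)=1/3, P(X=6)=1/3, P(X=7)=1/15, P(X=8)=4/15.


E[X] = 74/15, E[X^2] = 98/3
Var(X) = E[X^2] - (E[X])^2 = 98/3 - (74/15)^2 = 1874/225

1874/225


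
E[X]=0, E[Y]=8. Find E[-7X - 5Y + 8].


E[-7X - 5Y + 8] = -7*E[X] - 5*E[Y] + 8
= (-7)*(0) + (-5)*(8) + (8)
= 0 - 40 + 8 = -32

-32


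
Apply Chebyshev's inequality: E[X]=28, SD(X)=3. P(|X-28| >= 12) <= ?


k = 12/3 = 4
Chebyshev: P(|X-mu| >= k*sigma) <= 1/k^2 = 1/4^2 = 1/16

1/16


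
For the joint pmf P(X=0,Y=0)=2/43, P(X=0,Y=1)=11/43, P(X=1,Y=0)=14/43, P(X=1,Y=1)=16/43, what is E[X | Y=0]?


P(Y=0) = 16/43
E[X|Y=0] = (0*2 + 1*14)/16 = 14/16 = 7/8

7/8


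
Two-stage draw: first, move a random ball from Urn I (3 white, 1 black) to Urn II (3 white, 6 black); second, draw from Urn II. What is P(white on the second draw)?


P(transfer white) = 3/4; P(transfer black) = 1/4
If white transferred: Urn II has 4 white of 10, so P(white|white moved) = 2/5
If black transferred: Urn II has 3 white of 10, so P(white|black moved) = 3/10
By total probability: P(white) = 3/4*2/5 + 1/4*3/10 = 3/8

3/8


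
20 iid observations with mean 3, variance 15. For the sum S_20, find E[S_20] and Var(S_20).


E[S_n] = n*mu = 20*3 = 60
Var(S_n) = n*sigma^2 = 20*15 = 300

E[S_20]=60, Var(S_20)=300


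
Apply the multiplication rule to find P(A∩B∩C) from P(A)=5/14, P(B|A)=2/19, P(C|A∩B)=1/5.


P(A∩B∩C) = P(A) * P(B|A) * P(C|A∩B)
= 5/14 * 2/19 * 1/5
= 5/133 * 1/5 = 1/133

1/133


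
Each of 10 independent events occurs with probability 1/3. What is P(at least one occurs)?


P(at least one) = 1 - P(none)
P(none) = (1 - 1/3)^10 = (2/3)^10 = 1024/59049
P(at least one) = 1 - 1024/59049 = 58025/59049

58025/59049


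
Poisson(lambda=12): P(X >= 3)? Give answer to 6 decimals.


P(X>=3) = 1 - P(X<=2) = 1 - (e^(-12)*12^0/0! + e^(-12)*12^1/1! + e^(-12)*12^2/2!)
≈ 1 - (0.0000061442 + 0.0000737305 + 0.0004423833)
= 1 - 0.0005222580 = 0.9994777420
≈ 0.999478

0.999478


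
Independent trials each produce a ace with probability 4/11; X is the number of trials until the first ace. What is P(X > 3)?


P(X > 3) = P(first 3 trials all fail) = (1-p)^3 = (7/11)^3 = 343/1331

343/1331


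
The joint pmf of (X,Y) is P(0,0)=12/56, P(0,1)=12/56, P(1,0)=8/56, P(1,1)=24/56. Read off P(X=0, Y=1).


Read from table: P(X=0, Y=1) = 12/56 = 3/14

3/14


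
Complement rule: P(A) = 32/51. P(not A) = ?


P(A') = 1 - P(A) = 1 - 32/51 = 19/51

19/51


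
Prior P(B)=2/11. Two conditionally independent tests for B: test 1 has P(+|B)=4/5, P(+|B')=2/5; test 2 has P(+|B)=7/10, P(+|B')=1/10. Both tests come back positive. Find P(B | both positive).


After test 1: P(+) = 4/5*2/11 + 2/5*9/11 = 26/55
P(B|+) = (8/55)/(26/55) = 4/13
After test 2 (use post1 as new prior): P(+) = 7/10*4/13 + 1/10*9/13 = 37/130
P(B|+,+) = (14/65)/(37/130) = 28/37

28/37


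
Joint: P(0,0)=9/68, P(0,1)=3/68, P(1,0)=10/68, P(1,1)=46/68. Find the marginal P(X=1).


P(X=1) = P(1,0)+P(1,1) = 10/68 + 46/68 = 56/68 = 14/17

14/17


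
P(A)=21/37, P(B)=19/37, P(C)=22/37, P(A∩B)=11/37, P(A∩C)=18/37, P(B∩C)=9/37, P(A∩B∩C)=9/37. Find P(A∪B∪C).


P(A∪B∪C) = P(A)+P(B)+P(C) - P(AB)-P(AC)-P(BC) + P(ABC)
= 21/37+19/37+22/37 - 11/37-18/37-9/37 + 9/37
= 33/37

33/37


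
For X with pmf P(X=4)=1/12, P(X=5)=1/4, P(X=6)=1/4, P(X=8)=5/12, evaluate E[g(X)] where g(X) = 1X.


E[1X] = sum(g(x)*P(x))
= 4*1/12 + 5*1/4 + 6*1/4 + 8*5/12
= 77/12

77/12


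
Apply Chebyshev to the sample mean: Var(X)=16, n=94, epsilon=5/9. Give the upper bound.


Var(Xbar) = Var(X)/n = 16/94
Chebyshev: P(|Xbar-mu| >= 5/9) <= Var(Xbar)/(5/9)^2 = (8/47)/(25/81) = 648/1175

648/1175


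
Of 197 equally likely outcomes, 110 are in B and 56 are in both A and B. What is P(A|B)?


P(A|B) = P(A∩B)/P(B) = (56/197)/(110/197) = 56/110 = 28/55

28/55


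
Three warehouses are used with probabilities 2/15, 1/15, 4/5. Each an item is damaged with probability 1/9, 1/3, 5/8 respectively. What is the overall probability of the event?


P(A) = P(A|B1)P(B1) + P(A|B2)P(B2) + P(A|B3)P(B3)
= 1/9*2/15 + 1/3*1/15 + 5/8*4/5
= 2/135 + 1/45 + 1/2 = 29/54

29/54


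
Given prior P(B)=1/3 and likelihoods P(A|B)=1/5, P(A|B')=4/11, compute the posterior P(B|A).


P(A) = P(A|B)P(B) + P(A|B')P(B') = 1/5*1/3 + 4/11*2/3 = 17/55
P(B|A) = P(A|B)P(B)/P(A) = (1/15)/(17/55) = 11/51

11/51


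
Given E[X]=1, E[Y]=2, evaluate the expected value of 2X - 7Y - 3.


E[2X - 7Y - 3] = 2*E[X] - 7*E[Y] - 3
= (2)*(1) + (-7)*(2) + (-3)
= 2 - 14 - 3 = -15

-15


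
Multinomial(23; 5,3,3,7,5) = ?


23! = 25852016738884976640000
Denominator: 5!=120 * 3!=6 * 3!=6 * 7!=5040 * 5!=120
Coefficient = 25852016738884976640000 / 2612736000 = 9894614970240

9894614970240


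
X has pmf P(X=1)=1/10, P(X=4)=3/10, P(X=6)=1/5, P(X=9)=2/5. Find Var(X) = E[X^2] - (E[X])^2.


E[X] = 61/10, E[X^2] = 89/2
Var(X) = E[X^2] - (E[X])^2 = 89/2 - (61/10)^2 = 729/100

729/100


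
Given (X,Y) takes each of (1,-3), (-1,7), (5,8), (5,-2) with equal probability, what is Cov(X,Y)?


E[X]=5/2, E[Y]=5/2, E[XY]=5
Cov(X,Y) = E[XY] - E[X]E[Y] = 5 - 5/2*5/2 = -5/4

-5/4


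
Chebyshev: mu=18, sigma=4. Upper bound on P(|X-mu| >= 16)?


k = 16/4 = 4
Chebyshev: P(|X-mu| >= k*sigma) <= 1/k^2 = 1/4^2 = 1/16

1/16


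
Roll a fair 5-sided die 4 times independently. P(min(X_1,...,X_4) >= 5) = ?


P(min >= 5) = P(all X_i >= 5) = (P(X_1 >= 5))^4
= (1/5)^4 = 1/625

1/625


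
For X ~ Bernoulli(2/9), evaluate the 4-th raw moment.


For Bernoulli: X in {0,1}
E[X^4] = 0^4*(1-2/9) + 1^4*2/9 = 2/9

2/9


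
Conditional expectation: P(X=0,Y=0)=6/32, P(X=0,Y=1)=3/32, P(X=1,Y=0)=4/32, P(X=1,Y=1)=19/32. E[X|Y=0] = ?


P(Y=0) = 10/32
E[X|Y=0] = (0*6 + 1*4)/10 = 4/10 = 2/5

2/5


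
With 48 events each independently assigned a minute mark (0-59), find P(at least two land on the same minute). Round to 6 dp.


P(all different) = prod((60-i)/60 for i=0..47) = 0.000000
P(at least one match) = 1 - 0.000000 = 1.000000

1.000000


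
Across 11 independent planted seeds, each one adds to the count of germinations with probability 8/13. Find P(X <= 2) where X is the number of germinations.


P(X<=2) = P(X=0) + P(X=1) + P(X=2)
= 48828125/1792160394037 + 859375000/1792160394037 + 6875000000/1792160394037
= 7783203125/1792160394037

7783203125/1792160394037


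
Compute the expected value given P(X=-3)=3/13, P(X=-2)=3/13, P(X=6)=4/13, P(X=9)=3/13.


E[X] = sum(x * P(x))
= -3*3/13 - 2*3/13 + 6*4/13 + 9*3/13
= 36/13

36/13


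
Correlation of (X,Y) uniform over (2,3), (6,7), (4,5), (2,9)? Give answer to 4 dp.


Cov(X,Y) = 0.5000, Var(X) = 2.7500, Var(Y) = 5.0000
rho = Cov/(sqrt(VarX)*sqrt(VarY)) = 0.1348

0.1348


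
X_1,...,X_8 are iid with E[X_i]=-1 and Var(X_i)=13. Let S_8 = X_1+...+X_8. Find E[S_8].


E[S_n] = n*E[X_1] = 8*-1 = -8

-8


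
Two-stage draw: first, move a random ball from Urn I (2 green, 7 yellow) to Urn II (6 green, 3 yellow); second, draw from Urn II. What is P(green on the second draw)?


P(transfer green) = 2/9; P(transfer yellow) = 7/9
If green transferred: Urn II has 7 green of 10, so P(green|green moved) = 7/10
If yellow transferred: Urn II has 6 green of 10, so P(green|yellow moved) = 3/5
By total probability: P(green) = 2/9*7/10 + 7/9*3/5 = 28/45

28/45


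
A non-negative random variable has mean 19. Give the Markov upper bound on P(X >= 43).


Markov: P(X >= a) <= E[X]/a
P(X >= 43) <= 19/43

19/43


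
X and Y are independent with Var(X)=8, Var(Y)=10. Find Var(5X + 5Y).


Independence => Cov(X,Y)=0
Var(5X + 5Y) = 5^2*Var(X) + 5^2*Var(Y)
= 25*8 + 25*10 = 450

450


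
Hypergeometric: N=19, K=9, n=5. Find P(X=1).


P(X=1) = C(9,1)*C(10,4) / C(19,5)
= 9*210 / 11628
= 1890/11628 = 105/646

105/646


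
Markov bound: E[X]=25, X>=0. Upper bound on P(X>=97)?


Markov: P(X >= a) <= E[X]/a
P(X >= 97) <= 25/97

25/97


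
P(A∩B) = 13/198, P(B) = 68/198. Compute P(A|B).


P(A|B) = P(A∩B)/P(B) = (13/198)/(68/198) = 13/68

13/68


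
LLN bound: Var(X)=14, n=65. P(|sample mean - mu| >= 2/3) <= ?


Var(Xbar) = Var(X)/n = 14/65
Chebyshev: P(|Xbar-mu| >= 2/3) <= Var(Xbar)/(2/3)^2 = (14/65)/(4/9) = 63/130

63/130


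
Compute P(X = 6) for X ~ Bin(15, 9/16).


P(X=6) = C(15,6) * p^6 * (1-p)^9
= 5005 * 531441/16777216 * 40353607/68719476736
= 107335034094723435/1152921504606846976

107335034094723435/1152921504606846976


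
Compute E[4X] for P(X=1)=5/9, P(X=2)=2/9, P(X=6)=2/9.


E[4X] = sum(g(x)*P(x))
= 4*5/9 + 8*2/9 + 24*2/9
= 28/3

28/3


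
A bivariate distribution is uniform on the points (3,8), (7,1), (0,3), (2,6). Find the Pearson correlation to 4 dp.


Cov(X,Y) = -2.7500, Var(X) = 6.5000, Var(Y) = 7.2500
rho = Cov/(sqrt(VarX)*sqrt(VarY)) = -0.4006

-0.4006


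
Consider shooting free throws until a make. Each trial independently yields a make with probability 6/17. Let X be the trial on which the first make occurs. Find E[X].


For geometric (trials until first success), E[X] = 1/p = 1/(6/17) = 17/6

17/6


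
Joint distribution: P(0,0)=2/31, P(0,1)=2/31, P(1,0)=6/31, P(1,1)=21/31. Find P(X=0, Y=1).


Read from table: P(X=0, Y=1) = 2/31

2/31


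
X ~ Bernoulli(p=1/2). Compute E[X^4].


For Bernoulli: X in {0,1}
E[X^4] = 0^4*(1-1/2) + 1^4*1/2 = 1/2

1/2


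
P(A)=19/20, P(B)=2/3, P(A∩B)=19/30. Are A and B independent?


P(A)*P(B) = 19/20*2/3 = 19/30
P(A∩B) = 19/30, which equals P(A)P(B), so independent

Yes, A and B are independent


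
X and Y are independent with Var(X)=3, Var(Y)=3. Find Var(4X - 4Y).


Independence => Cov(X,Y)=0
Var(4X - 4Y) = 4^2*Var(X) + (-4)^2*Var(Y)
= 16*3 + 16*3 = 96

96


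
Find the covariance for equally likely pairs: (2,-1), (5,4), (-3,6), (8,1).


E[X]=3, E[Y]=5/2, E[XY]=2
Cov(X,Y) = E[XY] - E[X]E[Y] = 2 - 3*5/2 = -11/2

-11/2


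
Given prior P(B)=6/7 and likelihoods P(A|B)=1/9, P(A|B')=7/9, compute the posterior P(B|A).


P(A) = P(A|B)P(B) + P(A|B')P(B') = 1/9*6/7 + 7/9*1/7 = 13/63
P(B|A) = P(A|B)P(B)/P(A) = (2/21)/(13/63) = 6/13

6/13


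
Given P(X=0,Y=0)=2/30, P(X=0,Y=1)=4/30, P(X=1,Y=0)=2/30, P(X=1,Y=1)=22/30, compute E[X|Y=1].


P(Y=1) = 26/30
E[X|Y=1] = (0*4 + 1*22)/26 = 22/26 = 11/13

11/13


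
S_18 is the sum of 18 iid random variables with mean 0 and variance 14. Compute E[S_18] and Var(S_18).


E[S_n] = n*mu = 18*0 = 0
Var(S_n) = n*sigma^2 = 18*14 = 252

E[S_18]=0, Var(S_18)=252


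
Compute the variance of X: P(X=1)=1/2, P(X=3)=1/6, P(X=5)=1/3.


E[X] = 8/3, E[X^2] = 31/3
Var(X) = E[X^2] - (E[X])^2 = 31/3 - (8/3)^2 = 29/9

29/9


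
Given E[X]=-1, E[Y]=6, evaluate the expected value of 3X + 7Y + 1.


E[3X + 7Y + 1] = 3*E[X] + 7*E[Y] + 1
= (3)*(-1) + (7)*(6) + (1)
= -3 + 42 + 1 = 40

40


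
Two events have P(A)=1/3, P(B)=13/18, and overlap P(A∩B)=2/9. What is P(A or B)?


P(A∪B) = P(A) + P(B) - P(A∩B)
= 1/3 + 13/18 - 2/9 = 5/6

5/6


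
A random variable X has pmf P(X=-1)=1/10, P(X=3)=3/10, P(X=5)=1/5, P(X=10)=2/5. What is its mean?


E[X] = sum(x * P(x))
= -1*1/10 + 3*3/10 + 5*1/5 + 10*2/5
= 29/5

29/5


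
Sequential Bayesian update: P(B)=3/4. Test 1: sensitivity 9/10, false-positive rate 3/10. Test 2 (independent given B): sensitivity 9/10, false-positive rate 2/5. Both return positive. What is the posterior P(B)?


After test 1: P(+) = 9/10*3/4 + 3/10*1/4 = 3/4
P(B|+) = (27/40)/(3/4) = 9/10
After test 2 (use post1 as new prior): P(+) = 9/10*9/10 + 2/5*1/10 = 17/20
P(B|+,+) = (81/100)/(17/20) = 81/85

81/85


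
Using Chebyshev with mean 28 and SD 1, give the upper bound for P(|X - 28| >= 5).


k = 5/1 = 5
Chebyshev: P(|X-mu| >= k*sigma) <= 1/k^2 = 1/5^2 = 1/25

1/25


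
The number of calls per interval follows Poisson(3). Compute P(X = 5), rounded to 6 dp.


P(X=5) = e^(-3) * 3^5 / 5!
≈ 0.04978706837 * 243 / 120
≈ 0.100819

0.100819


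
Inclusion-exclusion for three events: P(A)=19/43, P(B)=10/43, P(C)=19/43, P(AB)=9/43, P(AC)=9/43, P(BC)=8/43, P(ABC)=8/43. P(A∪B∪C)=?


P(A∪B∪C) = P(A)+P(B)+P(C) - P(AB)-P(AC)-P(BC) + P(ABC)
= 19/43+10/43+19/43 - 9/43-9/43-8/43 + 8/43
= 30/43

30/43


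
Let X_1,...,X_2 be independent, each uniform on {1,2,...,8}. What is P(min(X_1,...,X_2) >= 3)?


P(min >= 3) = P(all X_i >= 3) = (P(X_1 >= 3))^2
= (6/8)^2 = (3/4)^2 = 9/16

9/16


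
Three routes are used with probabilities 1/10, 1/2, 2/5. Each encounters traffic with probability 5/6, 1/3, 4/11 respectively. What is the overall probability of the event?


P(A) = P(A|B1)P(B1) + P(A|B2)P(B2) + P(A|B3)P(B3)
= 5/6*1/10 + 1/3*1/2 + 4/11*2/5
= 1/12 + 1/6 + 8/55 = 87/220

87/220


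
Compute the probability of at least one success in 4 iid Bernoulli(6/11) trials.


P(at least one) = 1 - P(none)
P(none) = (1 - 6/11)^4 = (5/11)^4 = 625/14641
P(at least one) = 1 - 625/14641 = 14016/14641

14016/14641


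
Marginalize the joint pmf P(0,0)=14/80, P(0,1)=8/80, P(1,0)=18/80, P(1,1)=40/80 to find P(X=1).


P(X=1) = P(1,0)+P(1,1) = 18/80 + 40/80 = 58/80 = 29/40

29/40


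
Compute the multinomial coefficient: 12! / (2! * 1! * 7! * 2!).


12! = 479001600
Denominator: 2!=2 * 1!=1 * 7!=5040 * 2!=2
Coefficient = 479001600 / 20160 = 23760

23760


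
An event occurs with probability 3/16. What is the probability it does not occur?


P(A') = 1 - P(A) = 1 - 3/16 = 13/16

13/16


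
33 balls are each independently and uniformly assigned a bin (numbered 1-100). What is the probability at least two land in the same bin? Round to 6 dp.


P(all different) = prod((100-i)/100 for i=0..32) = 0.002559
P(at least one match) = 1 - 0.002559 = 0.997441

0.997441


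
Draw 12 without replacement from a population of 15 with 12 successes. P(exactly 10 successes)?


P(X=10) = C(12,10)*C(3,2) / C(15,12)
= 66*3 / 455
= 198/455

198/455


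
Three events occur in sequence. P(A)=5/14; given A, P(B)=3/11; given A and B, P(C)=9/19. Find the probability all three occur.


P(A∩B∩C) = P(A) * P(B|A) * P(C|A∩B)
= 5/14 * 3/11 * 9/19
= 15/154 * 9/19 = 135/2926

135/2926


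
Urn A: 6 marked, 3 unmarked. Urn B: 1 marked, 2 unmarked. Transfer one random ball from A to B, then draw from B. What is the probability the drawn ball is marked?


P(transfer marked) = 6/9 = 2/3; P(transfer unmarked) = 1/3
If marked transferred: Urn II has 2 marked of 4, so P(marked|marked moved) = 1/2
If unmarked transferred: Urn II has 1 marked of 4, so P(marked|unmarked moved) = 1/4
By total probability: P(marked) = 2/3*1/2 + 1/3*1/4 = 5/12

5/12


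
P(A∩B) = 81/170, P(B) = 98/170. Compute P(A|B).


P(A|B) = P(A∩B)/P(B) = (81/170)/(98/170) = 81/98

81/98


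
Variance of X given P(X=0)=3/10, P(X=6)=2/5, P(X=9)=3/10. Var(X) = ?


E[X] = 51/10, E[X^2] = 387/10
Var(X) = E[X^2] - (E[X])^2 = 387/10 - (51/10)^2 = 1269/100

1269/100


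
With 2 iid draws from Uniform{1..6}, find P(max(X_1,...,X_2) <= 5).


P(max <= 5) = P(all X_i <= 5) = (P(X_1 <= 5))^2
= (5/6)^2 = 25/36

25/36


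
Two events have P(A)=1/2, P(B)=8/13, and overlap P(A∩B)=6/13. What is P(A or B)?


P(A∪B) = P(A) + P(B) - P(A∩B)
= 1/2 + 8/13 - 6/13 = 17/26

17/26


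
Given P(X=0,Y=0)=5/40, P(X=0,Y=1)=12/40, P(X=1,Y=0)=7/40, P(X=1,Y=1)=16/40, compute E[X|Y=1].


P(Y=1) = 28/40
E[X|Y=1] = (0*12 + 1*16)/28 = 16/28 = 4/7

4/7


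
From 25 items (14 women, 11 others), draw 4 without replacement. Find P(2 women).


P(X=2) = C(14,2)*C(11,2) / C(25,4)
= 91*55 / 12650
= 5005/12650 = 91/230

91/230


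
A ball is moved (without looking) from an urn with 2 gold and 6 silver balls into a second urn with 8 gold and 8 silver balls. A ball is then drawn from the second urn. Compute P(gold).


P(transfer gold) = 2/8 = 1/4; P(transfer silver) = 3/4
If gold transferred: Urn II has 9 gold of 17, so P(gold|gold moved) = 9/17
If silver transferred: Urn II has 8 gold of 17, so P(gold|silver moved) = 8/17
By total probability: P(gold) = 1/4*9/17 + 3/4*8/17 = 33/68

33/68


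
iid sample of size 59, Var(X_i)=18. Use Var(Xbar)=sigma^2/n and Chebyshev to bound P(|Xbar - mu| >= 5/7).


Var(Xbar) = Var(X)/n = 18/59
Chebyshev: P(|Xbar-mu| >= 5/7) <= Var(Xbar)/(5/7)^2 = (18/59)/(25/49) = 882/1475

882/1475


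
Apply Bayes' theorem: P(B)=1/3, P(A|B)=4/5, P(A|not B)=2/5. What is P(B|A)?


P(A) = P(A|B)P(B) + P(A|B')P(B') = 4/5*1/3 + 2/5*2/3 = 8/15
P(B|A) = P(A|B)P(B)/P(A) = (4/15)/(8/15) = 1/2

1/2


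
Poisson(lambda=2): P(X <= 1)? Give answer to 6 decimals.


P(X<=1) = e^(-2)*2^0/0! + e^(-2)*2^1/1!
≈ 0.1353352832 + 0.2706705665
= 0.4060058497
≈ 0.406006

0.406006


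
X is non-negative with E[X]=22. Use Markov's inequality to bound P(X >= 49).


Markov: P(X >= a) <= E[X]/a
P(X >= 49) <= 22/49

22/49


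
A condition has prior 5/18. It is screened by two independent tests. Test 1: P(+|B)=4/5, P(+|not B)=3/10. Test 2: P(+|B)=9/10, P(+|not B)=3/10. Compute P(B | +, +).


After test 1: P(+) = 4/5*5/18 + 3/10*13/18 = 79/180
P(B|+) = (2/9)/(79/180) = 40/79
After test 2 (use post1 as new prior): P(+) = 9/10*40/79 + 3/10*39/79 = 477/790
P(B|+,+) = (36/79)/(477/790) = 40/53

40/53


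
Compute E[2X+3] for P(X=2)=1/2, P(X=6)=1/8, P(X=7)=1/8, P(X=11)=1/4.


E[2X+3] = sum(g(x)*P(x))
= 7*1/2 + 15*1/8 + 17*1/8 + 25*1/4
= 55/4

55/4


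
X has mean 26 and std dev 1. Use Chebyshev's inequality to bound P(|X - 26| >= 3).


k = 3/1 = 3
Chebyshev: P(|X-mu| >= k*sigma) <= 1/k^2 = 1/3^2 = 1/9

1/9


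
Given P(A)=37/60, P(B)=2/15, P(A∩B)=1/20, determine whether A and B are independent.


P(A)*P(B) = 37/60*2/15 = 37/450
P(A∩B) = 1/20 != 37/450, so not independent

No, A and B are not independent


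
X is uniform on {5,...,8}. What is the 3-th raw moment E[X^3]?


E[X^3] = (1/4) * sum(x^3 for x=5..8)
= 1196/4 = 299

299


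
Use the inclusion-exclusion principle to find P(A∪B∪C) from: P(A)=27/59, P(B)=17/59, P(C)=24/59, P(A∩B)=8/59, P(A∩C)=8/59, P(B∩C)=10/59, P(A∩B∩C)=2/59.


P(A∪B∪C) = P(A)+P(B)+P(C) - P(AB)-P(AC)-P(BC) + P(ABC)
= 27/59+17/59+24/59 - 8/59-8/59-10/59 + 2/59
= 44/59

44/59


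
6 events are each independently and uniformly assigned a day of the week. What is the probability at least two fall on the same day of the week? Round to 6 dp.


P(all different) = prod((7-i)/7 for i=0..5) = 0.042839
P(at least one match) = 1 - 0.042839 = 0.957161

0.957161


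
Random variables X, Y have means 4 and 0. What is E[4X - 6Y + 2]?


E[4X - 6Y + 2] = 4*E[X] - 6*E[Y] + 2
= (4)*(4) + (-6)*(0) + (2)
= 16 + 0 + 2 = 18

18


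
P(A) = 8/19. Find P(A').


P(A') = 1 - P(A) = 1 - 8/19 = 11/19

11/19


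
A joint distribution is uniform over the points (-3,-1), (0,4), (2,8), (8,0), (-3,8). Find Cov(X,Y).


E[X]=4/5, E[Y]=19/5, E[XY]=-1
Cov(X,Y) = E[XY] - E[X]E[Y] = -1 - 4/5*19/5 = -101/25

-101/25


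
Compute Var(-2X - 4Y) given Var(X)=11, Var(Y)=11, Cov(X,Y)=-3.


Var(-2X - 4Y) = (-2)^2*Var(X) + (-4)^2*Var(Y) + 2*(-2)*(-4)*Cov(X,Y)
= 4*11 + 16*11 + 16*(-3)
= 44 + 176 - 48 = 172

172


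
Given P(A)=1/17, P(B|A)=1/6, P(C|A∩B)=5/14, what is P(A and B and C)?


P(A∩B∩C) = P(A) * P(B|A) * P(C|A∩B)
= 1/17 * 1/6 * 5/14
= 1/102 * 5/14 = 5/1428

5/1428


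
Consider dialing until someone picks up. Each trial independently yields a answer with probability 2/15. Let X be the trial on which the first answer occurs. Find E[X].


For geometric (trials until first success), E[X] = 1/p = 1/(2/15) = 15/2

15/2


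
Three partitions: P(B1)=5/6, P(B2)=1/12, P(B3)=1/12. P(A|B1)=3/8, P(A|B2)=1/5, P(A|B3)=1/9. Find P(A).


P(A) = P(A|B1)P(B1) + P(A|B2)P(B2) + P(A|B3)P(B3)
= 3/8*5/6 + 1/5*1/12 + 1/9*1/12
= 5/16 + 1/60 + 1/108 = 731/2160

731/2160


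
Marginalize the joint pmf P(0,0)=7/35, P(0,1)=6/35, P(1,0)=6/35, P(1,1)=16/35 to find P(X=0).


P(X=0) = P(0,0)+P(0,1) = 7/35 + 6/35 = 13/35

13/35


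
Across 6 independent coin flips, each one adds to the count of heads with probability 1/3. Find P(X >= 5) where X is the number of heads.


P(X>=5) = P(X=5) + P(X=6)
= 4/243 + 1/729
= 13/729

13/729


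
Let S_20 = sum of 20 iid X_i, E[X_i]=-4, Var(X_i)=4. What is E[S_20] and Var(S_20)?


E[S_n] = n*mu = 20*-4 = -80
Var(S_n) = n*sigma^2 = 20*4 = 80

E[S_20]=-80, Var(S_20)=80


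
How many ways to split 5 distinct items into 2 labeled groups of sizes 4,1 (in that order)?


5! = 120
Denominator: 4!=24 * 1!=1
Coefficient = 120 / 24 = 5

5


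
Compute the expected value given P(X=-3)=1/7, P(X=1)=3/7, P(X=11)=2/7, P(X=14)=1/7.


E[X] = sum(x * P(x))
= -3*1/7 + 1*3/7 + 11*2/7 + 14*1/7
= 36/7

36/7


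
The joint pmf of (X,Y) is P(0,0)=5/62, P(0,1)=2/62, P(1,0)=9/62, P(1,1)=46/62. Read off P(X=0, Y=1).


Read from table: P(X=0, Y=1) = 2/62 = 1/31

1/31


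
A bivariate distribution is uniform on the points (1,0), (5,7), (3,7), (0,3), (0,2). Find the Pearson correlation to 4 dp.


Cov(X,Y) = 4.3600, Var(X) = 3.7600, Var(Y) = 7.7600
rho = Cov/(sqrt(VarX)*sqrt(VarY)) = 0.8072

0.8072


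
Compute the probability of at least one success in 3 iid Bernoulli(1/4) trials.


P(at least one) = 1 - P(none)
P(none) = (1 - 1/4)^3 = (3/4)^3 = 27/64
P(at least one) = 1 - 27/64 = 37/64

37/64


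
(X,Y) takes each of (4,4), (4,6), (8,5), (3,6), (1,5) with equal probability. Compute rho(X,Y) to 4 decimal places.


Cov(X,Y) = -0.2000, Var(X) = 5.2000, Var(Y) = 0.5600
rho = Cov/(sqrt(VarX)*sqrt(VarY)) = -0.1172

-0.1172


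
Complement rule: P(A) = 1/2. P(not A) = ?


P(A') = 1 - P(A) = 1 - 1/2 = 1/2

1/2


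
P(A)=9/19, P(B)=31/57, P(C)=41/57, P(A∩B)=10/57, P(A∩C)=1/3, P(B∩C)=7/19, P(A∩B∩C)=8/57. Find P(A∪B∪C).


P(A∪B∪C) = P(A)+P(B)+P(C) - P(AB)-P(AC)-P(BC) + P(ABC)
= 9/19+31/57+41/57 - 10/57-1/3-7/19 + 8/57
= 1

1


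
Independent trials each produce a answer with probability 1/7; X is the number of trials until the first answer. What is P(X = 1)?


P(X=1) = (1-p)^0 * p = (6/7)^0 * 1/7
= 1 * 1/7 = 1/7

1/7


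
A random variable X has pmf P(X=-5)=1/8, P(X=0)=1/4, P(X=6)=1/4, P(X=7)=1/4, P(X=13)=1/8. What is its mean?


E[X] = sum(x * P(x))
= -5*1/8 + 0*1/4 + 6*1/4 + 7*1/4 + 13*1/8
= 17/4

17/4


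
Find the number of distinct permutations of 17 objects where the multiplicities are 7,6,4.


17! = 355687428096000
Denominator: 7!=5040 * 6!=720 * 4!=24
Coefficient = 355687428096000 / 87091200 = 4084080

4084080


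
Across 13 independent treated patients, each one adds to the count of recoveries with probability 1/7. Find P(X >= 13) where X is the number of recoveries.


P(X>=13) = P(X=13)
= 1/96889010407
= 1/96889010407

1/96889010407


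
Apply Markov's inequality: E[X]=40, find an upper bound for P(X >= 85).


Markov: P(X >= a) <= E[X]/a
P(X >= 85) <= 40/85 = 8/17

8/17


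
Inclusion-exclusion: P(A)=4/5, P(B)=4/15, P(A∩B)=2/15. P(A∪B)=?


P(A∪B) = P(A) + P(B) - P(A∩B)
= 4/5 + 4/15 - 2/15 = 14/15

14/15


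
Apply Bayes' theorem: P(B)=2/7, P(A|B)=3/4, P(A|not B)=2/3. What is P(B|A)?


P(A) = P(A|B)P(B) + P(A|B')P(B') = 3/4*2/7 + 2/3*5/7 = 29/42
P(B|A) = P(A|B)P(B)/P(A) = (3/14)/(29/42) = 9/29

9/29


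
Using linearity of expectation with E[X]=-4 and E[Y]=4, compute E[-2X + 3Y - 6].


E[-2X + 3Y - 6] = -2*E[X] + 3*E[Y] - 6
= (-2)*(-4) + (3)*(4) + (-6)
= 8 + 12 - 6 = 14

14


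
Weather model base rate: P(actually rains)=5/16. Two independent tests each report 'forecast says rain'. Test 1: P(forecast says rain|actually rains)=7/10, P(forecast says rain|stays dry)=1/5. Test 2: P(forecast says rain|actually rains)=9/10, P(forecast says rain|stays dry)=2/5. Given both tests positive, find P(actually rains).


After test 1: P(+) = 7/10*5/16 + 1/5*11/16 = 57/160
P(B|+) = (7/32)/(57/160) = 35/57
After test 2 (use post1 as new prior): P(+) = 9/10*35/57 + 2/5*22/57 = 403/570
P(B|+,+) = (21/38)/(403/570) = 315/403

315/403
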